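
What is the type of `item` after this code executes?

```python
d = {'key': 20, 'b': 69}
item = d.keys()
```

.keys() returns a dict_keys view object

dict_keys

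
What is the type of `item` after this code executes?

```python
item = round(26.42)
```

round() with no ndigits arg returns int

int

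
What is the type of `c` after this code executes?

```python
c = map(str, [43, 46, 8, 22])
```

map() returns a map iterator object

map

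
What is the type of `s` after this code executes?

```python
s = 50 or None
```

'or' returns first truthy value (50, int)

int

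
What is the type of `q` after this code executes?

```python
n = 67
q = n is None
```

'is' comparison returns bool

bool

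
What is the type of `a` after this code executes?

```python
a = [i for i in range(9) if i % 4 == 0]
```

A list comprehension [...] produces a list

list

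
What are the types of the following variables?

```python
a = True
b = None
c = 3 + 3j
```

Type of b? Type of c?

b is NoneType; c is complex

NoneType, complex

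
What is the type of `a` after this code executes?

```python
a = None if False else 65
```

Ternary: condition is False, else branch (65) taken → int

int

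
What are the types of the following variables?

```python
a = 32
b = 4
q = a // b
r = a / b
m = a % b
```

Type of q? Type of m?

int // int returns int; int % int returns int

int, int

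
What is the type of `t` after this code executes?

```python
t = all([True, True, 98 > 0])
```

all() returns bool

bool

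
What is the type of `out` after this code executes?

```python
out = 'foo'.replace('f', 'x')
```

str.replace() returns str

str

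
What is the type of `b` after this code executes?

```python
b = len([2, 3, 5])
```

len() always returns int

int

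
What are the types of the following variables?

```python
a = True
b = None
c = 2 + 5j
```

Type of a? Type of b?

a is bool; b is NoneType

bool, NoneType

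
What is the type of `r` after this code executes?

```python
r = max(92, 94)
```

max() of ints returns int

int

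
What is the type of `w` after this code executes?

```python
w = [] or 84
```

'or' returns first truthy value (84, which is int)

int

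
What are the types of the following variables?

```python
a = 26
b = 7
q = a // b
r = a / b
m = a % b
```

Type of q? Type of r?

int // int returns int; int / int returns float

int, float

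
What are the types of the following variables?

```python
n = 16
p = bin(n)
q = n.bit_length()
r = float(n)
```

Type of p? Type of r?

bin() returns str; float() returns float

str, float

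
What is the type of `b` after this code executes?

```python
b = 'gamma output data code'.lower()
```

str.lower() returns str

str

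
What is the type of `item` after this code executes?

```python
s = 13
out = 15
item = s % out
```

int % int returns int (13 % 15 = 13)

int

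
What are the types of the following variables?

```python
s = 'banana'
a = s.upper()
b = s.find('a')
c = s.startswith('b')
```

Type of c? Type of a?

str.startswith() returns bool; str.upper() returns str

bool, str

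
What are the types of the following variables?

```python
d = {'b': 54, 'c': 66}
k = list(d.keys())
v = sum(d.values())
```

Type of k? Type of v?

list(...) returns list; sum of int values returns int

list, int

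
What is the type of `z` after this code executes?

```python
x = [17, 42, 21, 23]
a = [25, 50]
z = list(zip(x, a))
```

list(zip(...)) returns a list of tuples

list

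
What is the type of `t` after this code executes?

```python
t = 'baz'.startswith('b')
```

str.startswith() returns bool

bool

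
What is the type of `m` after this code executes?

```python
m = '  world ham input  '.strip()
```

str.strip() returns str

str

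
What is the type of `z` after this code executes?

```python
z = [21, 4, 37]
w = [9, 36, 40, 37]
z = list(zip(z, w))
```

list(zip(...)) returns a list of tuples

list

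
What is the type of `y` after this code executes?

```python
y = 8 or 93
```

'or' returns the first truthy value (8, which is int)

int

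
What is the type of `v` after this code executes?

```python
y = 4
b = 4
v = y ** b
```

int ** positive int returns int (4 ** 4 = 256)

int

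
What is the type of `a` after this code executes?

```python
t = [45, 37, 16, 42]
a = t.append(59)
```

list.append() returns None (mutates in place)

NoneType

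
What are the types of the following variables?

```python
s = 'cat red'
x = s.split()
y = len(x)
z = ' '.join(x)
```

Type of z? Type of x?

str.join() returns str; str.split() returns list

str, list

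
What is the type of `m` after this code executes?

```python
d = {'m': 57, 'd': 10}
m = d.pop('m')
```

dict.pop() returns the value (int)

int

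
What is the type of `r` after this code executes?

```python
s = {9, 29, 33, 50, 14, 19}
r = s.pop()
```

Popping from a set of ints returns int

int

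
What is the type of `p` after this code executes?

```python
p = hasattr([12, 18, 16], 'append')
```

hasattr() returns bool

bool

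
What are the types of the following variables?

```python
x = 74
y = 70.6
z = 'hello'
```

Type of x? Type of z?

x is int; z is str

int, str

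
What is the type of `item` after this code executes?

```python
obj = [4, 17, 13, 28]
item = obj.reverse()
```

list.reverse() returns None

NoneType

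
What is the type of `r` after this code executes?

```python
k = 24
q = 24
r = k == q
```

Equality comparison returns bool

bool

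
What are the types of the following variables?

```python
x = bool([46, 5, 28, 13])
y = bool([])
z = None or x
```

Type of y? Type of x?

bool() returns bool; bool() returns bool

bool, bool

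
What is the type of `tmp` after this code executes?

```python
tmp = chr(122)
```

chr() returns str (single character)

str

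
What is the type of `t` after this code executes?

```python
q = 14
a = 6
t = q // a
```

int // int returns int (14 // 6 = 2)

int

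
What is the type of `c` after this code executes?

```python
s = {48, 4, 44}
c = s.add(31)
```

set.add() returns None (mutates in place)

NoneType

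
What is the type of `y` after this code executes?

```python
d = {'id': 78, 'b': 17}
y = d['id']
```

Accessing dict[str, int] with key 'id' returns int value 78

int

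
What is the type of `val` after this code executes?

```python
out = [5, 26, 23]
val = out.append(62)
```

list.append() returns None (mutates in place)

NoneType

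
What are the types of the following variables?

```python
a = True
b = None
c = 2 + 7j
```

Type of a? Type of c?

a is bool; c is complex

bool, complex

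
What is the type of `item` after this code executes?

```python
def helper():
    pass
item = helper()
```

A function with no return statement returns None

NoneType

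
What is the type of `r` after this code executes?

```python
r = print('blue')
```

print() returns None

NoneType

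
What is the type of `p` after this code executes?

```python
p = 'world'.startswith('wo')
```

str.startswith() returns bool

bool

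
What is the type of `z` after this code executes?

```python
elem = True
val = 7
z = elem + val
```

bool + int returns int (True is 1, so 1 + 7 = 8)

int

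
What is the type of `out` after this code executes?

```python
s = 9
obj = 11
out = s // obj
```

int // int returns int (9 // 11 = 0)

int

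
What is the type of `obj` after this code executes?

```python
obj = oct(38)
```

oct() returns str representation

str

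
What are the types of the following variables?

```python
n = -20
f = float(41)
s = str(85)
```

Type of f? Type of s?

f is float; s is str

float, str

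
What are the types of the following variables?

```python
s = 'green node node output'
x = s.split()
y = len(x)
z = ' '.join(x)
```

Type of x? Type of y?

str.split() returns list; len() returns int

list, int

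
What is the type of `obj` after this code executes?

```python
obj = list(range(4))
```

list(range(...)) returns list

list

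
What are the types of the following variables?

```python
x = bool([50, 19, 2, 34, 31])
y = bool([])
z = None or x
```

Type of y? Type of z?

bool() returns bool; None or <bool> returns the bool

bool, bool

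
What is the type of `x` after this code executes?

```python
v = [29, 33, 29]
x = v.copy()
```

list.copy() returns list

list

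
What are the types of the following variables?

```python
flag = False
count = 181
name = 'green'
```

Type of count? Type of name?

count is int; name is str

int, str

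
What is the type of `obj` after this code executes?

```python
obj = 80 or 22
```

'or' returns the first truthy value (80, which is int)

int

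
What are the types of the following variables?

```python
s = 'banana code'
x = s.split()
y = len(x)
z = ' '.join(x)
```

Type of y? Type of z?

len() returns int; str.join() returns str

int, str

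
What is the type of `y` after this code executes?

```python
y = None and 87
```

'and' returns first falsy value (None)

NoneType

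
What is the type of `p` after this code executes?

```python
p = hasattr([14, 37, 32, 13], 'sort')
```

hasattr() returns bool

bool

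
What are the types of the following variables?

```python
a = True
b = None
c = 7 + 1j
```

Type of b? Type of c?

b is NoneType; c is complex

NoneType, complex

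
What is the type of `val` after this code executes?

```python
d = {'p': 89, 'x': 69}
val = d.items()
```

dict.items() returns a dict_items view

dict_items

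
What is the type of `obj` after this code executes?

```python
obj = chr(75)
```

chr() returns str (single character)

str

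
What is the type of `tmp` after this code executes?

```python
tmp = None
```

None has type NoneType

NoneType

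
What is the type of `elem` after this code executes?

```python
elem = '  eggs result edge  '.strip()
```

str.strip() returns str

str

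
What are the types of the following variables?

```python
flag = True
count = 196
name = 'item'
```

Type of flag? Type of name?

flag is bool; name is str

bool, str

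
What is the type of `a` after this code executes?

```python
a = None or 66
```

'or' with None returns the other value (66, int)

int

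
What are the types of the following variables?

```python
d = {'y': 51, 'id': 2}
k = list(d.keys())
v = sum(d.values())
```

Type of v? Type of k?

sum of int values returns int; list(...) returns list

int, list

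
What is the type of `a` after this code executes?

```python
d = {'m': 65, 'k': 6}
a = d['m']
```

Accessing dict[str, int] with key 'm' returns int value 65

int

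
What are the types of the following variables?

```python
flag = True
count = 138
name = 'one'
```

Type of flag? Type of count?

flag is bool; count is int

bool, int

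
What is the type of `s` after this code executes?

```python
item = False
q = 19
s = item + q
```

bool + int returns int (False is 0, so 0 + 19 = 19)

int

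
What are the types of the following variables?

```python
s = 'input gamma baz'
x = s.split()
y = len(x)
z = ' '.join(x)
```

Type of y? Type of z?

len() returns int; str.join() returns str

int, str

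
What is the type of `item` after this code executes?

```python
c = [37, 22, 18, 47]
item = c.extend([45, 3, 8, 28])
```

list.extend() returns None

NoneType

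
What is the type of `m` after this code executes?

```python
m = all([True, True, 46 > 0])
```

all() returns bool

bool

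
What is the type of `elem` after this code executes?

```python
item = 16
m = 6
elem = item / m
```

int / int always returns float in Python 3 (16 / 6 = 2.66667)

float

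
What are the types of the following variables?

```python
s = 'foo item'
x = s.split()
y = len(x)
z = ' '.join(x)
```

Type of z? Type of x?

str.join() returns str; str.split() returns list

str, list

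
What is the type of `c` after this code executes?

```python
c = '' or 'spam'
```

'or' returns first truthy value ('spam', which is str)

str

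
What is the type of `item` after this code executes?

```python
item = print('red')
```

print() returns None

NoneType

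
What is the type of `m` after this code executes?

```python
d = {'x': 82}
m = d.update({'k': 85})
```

dict.update() returns None

NoneType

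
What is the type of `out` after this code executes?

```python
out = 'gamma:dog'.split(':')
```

str.split() returns list

list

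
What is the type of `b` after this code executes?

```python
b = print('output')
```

print() returns None

NoneType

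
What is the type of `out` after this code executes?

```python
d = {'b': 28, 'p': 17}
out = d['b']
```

Accessing dict[str, int] with key 'b' returns int value 28

int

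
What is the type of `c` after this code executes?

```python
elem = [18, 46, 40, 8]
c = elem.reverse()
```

list.reverse() returns None

NoneType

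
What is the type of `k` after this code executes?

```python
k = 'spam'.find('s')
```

str.find() returns int (index, or -1)

int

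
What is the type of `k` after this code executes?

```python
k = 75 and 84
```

'and' returns the last value when all truthy (84, which is int)

int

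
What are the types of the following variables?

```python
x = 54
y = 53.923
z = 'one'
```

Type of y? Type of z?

y is float; z is str

float, str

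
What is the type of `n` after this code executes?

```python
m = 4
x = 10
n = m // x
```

int // int returns int (4 // 10 = 0)

int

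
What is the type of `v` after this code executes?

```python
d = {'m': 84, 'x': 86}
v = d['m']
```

Accessing dict[str, int] with key 'm' returns int value 84

int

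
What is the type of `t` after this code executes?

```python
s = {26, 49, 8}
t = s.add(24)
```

set.add() returns None (mutates in place)

NoneType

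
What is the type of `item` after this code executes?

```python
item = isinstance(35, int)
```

isinstance() returns bool

bool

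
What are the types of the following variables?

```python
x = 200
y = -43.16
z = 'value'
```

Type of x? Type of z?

x is int; z is str

int, str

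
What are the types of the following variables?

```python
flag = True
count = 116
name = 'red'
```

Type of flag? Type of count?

flag is bool; count is int

bool, int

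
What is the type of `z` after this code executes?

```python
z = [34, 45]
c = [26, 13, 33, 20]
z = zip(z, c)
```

zip() returns a zip iterator object

zip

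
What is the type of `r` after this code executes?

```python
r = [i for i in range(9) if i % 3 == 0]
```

A list comprehension [...] produces a list

list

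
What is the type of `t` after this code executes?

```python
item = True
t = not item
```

'not' always returns bool

bool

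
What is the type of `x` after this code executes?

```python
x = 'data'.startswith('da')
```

str.startswith() returns bool

bool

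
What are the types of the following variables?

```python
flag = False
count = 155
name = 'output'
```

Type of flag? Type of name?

flag is bool; name is str

bool, str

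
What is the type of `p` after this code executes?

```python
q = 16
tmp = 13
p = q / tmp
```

int / int always returns float in Python 3 (16 / 13 = 1.23077)

float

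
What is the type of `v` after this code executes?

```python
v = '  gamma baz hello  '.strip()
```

str.strip() returns str

str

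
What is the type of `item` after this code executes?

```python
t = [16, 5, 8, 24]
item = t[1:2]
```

Slicing a list always returns a list

list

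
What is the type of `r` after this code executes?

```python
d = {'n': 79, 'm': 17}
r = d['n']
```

Accessing dict[str, int] with key 'n' returns int value 79

int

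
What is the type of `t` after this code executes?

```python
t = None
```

None has type NoneType

NoneType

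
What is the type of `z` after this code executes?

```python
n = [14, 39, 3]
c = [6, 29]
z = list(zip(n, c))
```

list(zip(...)) returns a list of tuples

list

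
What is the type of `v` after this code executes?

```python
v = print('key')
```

print() returns None

NoneType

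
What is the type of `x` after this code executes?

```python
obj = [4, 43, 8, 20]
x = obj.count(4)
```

list.count() returns int

int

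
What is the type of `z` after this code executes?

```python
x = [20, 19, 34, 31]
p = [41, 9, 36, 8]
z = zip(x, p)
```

zip() returns a zip iterator object

zip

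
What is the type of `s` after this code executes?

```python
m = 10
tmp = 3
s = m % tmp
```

int % int returns int (10 % 3 = 1)

int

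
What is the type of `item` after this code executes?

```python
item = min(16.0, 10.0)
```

min() of floats returns float

float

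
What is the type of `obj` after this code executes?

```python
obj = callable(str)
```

callable() returns bool

bool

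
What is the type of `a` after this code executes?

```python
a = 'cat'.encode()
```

str.encode() returns bytes

bytes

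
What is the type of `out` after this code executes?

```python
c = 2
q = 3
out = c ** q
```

int ** positive int returns int (2 ** 3 = 8)

int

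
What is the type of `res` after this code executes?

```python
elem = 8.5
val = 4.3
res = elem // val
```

float // float returns float (floor division preserves float type)

float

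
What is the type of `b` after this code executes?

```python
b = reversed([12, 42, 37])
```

reversed() on a list returns a list_reverseiterator

list_reverseiterator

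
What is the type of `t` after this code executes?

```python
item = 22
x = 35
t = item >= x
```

Comparison operators return bool

bool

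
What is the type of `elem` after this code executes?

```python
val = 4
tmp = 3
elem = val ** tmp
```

int ** positive int returns int (4 ** 3 = 64)

int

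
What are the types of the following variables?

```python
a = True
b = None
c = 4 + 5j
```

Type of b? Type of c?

b is NoneType; c is complex

NoneType, complex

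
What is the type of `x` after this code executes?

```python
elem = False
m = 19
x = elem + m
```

bool + int returns int (False is 0, so 0 + 19 = 19)

int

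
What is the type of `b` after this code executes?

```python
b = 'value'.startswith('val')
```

str.startswith() returns bool

bool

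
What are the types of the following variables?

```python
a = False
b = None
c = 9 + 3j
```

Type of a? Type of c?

a is bool; c is complex

bool, complex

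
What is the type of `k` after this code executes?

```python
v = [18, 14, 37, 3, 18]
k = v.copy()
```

list.copy() returns list

list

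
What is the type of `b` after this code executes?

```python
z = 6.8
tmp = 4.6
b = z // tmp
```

float // float returns float (floor division preserves float type)

float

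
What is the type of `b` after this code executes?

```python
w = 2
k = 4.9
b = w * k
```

int * float returns float (2 * 4.9 = 9.8)

float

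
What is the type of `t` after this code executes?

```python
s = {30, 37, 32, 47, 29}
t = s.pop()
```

Popping from a set of ints returns int

int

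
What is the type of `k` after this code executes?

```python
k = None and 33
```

'and' returns first falsy value (None)

NoneType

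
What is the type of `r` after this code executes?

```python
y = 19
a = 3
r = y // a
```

int // int returns int (19 // 3 = 6)

int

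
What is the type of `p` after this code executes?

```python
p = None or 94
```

'or' with None returns the other value (94, int)

int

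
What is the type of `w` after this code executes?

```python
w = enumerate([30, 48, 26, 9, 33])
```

enumerate() returns an enumerate iterator object

enumerate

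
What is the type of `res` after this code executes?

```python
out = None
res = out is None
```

'is' comparison returns bool

bool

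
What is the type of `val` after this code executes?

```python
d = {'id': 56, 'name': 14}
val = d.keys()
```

.keys() returns a dict_keys view object

dict_keys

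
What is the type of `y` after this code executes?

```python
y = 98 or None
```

'or' returns first truthy value (98, int)

int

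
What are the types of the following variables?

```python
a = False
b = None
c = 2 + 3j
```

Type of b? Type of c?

b is NoneType; c is complex

NoneType, complex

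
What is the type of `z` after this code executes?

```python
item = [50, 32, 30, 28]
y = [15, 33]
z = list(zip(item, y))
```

list(zip(...)) returns a list of tuples

list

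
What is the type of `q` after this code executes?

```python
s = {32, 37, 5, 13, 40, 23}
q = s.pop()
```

Popping from a set of ints returns int

int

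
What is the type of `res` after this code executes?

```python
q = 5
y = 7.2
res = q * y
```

int * float returns float (5 * 7.2 = 36.0)

float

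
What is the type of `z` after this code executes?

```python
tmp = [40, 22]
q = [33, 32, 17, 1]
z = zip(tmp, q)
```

zip() returns a zip iterator object

zip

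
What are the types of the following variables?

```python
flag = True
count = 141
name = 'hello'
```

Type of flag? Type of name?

flag is bool; name is str

bool, str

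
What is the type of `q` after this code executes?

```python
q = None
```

None has type NoneType

NoneType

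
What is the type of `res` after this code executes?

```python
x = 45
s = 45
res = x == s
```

Equality comparison returns bool

bool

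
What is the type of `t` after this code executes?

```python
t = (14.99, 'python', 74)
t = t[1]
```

Index 1 of tuple is 'python' which is str

str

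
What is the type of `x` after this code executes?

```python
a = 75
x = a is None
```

'is' comparison returns bool

bool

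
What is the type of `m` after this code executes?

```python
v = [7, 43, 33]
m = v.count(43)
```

list.count() returns int

int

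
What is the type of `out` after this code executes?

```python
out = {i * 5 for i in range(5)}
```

A set comprehension {expr for x in iterable} produces a set

set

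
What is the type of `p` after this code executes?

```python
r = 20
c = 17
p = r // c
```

int // int returns int (20 // 17 = 1)

int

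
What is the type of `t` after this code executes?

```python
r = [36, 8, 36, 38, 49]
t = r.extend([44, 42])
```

list.extend() returns None

NoneType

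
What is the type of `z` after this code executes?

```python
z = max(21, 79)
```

max() of ints returns int

int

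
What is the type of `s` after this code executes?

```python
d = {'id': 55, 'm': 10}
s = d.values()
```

.values() returns a dict_values view object

dict_values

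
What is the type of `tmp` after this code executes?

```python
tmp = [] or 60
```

'or' returns first truthy value (60, which is int)

int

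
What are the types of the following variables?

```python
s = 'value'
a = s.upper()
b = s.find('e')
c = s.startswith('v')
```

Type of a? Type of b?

str.upper() returns str; str.find() returns int

str, int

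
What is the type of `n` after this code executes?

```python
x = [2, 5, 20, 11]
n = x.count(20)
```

list.count() returns int

int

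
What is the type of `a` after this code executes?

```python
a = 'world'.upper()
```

str.upper() returns str

str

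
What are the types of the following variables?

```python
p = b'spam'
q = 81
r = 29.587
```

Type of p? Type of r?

p is bytes; r is float

bytes, float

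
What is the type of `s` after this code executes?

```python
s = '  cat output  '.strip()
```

str.strip() returns str

str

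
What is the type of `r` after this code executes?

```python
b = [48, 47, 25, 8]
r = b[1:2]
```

Slicing a list always returns a list

list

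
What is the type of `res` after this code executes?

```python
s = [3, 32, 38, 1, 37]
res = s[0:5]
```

Slicing a list always returns a list

list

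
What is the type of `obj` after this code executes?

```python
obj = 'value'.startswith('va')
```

str.startswith() returns bool

bool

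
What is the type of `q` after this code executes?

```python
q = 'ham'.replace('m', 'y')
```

str.replace() returns str

str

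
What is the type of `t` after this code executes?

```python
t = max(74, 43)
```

max() of ints returns int

int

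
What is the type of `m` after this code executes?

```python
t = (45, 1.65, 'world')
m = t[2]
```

Index 2 of tuple is 'world' which is str

str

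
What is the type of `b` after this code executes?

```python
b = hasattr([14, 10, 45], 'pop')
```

hasattr() returns bool

bool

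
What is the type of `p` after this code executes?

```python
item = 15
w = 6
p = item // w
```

int // int returns int (15 // 6 = 2)

int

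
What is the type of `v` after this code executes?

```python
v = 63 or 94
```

'or' returns the first truthy value (63, which is int)

int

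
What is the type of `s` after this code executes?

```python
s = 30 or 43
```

'or' returns the first truthy value (30, which is int)

int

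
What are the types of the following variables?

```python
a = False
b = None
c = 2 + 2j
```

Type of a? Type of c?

a is bool; c is complex

bool, complex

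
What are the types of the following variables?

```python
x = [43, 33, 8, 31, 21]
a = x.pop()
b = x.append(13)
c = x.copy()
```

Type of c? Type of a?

list.copy() returns list; list.pop() returns the element (int)

list, int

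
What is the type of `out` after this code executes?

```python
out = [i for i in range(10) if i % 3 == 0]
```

A list comprehension [...] produces a list

list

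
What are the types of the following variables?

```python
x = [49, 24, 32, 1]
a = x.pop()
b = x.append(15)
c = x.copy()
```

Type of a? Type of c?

list.pop() returns the element (int); list.copy() returns list

int, list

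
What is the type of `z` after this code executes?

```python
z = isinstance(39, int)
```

isinstance() returns bool

bool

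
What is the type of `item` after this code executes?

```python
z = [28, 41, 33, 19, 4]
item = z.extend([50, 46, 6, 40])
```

list.extend() returns None

NoneType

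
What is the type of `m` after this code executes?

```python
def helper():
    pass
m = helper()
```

A function with no return statement returns None

NoneType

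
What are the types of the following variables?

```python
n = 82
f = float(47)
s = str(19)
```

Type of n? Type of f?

n is int; f is float

int, float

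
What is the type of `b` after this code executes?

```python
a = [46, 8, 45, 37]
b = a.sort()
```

list.sort() returns None (sorts in place)

NoneType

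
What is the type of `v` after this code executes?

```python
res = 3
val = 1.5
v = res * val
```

int * float returns float (3 * 1.5 = 4.5)

float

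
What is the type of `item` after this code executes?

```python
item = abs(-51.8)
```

abs() of float returns float

float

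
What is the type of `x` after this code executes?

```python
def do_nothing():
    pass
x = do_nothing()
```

A function with no return statement returns None

NoneType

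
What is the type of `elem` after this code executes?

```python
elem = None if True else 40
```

Ternary: condition is True, if branch (None) taken → NoneType

NoneType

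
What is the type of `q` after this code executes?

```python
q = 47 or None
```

'or' returns first truthy value (47, int)

int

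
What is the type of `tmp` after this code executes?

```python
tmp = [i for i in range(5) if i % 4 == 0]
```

A list comprehension [...] produces a list

list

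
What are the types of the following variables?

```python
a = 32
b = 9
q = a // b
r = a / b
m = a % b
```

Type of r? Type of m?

int / int returns float; int % int returns int

float, int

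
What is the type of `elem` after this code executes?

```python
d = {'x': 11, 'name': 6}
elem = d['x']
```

Accessing dict[str, int] with key 'x' returns int value 11

int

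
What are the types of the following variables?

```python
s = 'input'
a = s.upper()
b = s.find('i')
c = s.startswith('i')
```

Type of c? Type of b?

str.startswith() returns bool; str.find() returns int

bool, int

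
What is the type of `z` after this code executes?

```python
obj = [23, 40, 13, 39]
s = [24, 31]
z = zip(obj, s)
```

zip() returns a zip iterator object

zip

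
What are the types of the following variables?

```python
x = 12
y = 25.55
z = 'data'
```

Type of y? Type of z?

y is float; z is str

float, str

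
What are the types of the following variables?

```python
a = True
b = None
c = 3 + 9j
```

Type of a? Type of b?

a is bool; b is NoneType

bool, NoneType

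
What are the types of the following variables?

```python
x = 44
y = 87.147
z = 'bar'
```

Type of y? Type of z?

y is float; z is str

float, str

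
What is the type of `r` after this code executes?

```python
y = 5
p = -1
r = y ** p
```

int ** negative int returns float

float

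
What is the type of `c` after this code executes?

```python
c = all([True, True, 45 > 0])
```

all() returns bool

bool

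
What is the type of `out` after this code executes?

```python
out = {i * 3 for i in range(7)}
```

A set comprehension {expr for x in iterable} produces a set

set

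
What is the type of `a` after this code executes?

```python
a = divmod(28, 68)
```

divmod() returns a tuple (quotient, remainder)

tuple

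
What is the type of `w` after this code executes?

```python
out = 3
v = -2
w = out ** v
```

int ** negative int returns float

float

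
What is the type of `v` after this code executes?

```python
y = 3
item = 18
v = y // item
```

int // int returns int (3 // 18 = 0)

int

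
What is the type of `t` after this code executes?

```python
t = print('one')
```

print() returns None

NoneType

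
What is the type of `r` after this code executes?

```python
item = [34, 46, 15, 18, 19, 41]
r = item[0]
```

Indexing a list of ints returns int (item[0] = 34)

int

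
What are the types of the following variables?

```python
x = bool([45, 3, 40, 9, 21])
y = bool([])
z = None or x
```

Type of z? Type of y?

None or <bool> returns the bool; bool() returns bool

bool, bool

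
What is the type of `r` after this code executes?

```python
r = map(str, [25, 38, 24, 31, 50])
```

map() returns a map iterator object

map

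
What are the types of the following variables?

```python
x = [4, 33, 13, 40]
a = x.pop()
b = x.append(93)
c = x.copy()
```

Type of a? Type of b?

list.pop() returns the element (int); list.append() returns None

int, NoneType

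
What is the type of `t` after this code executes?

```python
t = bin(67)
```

bin() returns str representation

str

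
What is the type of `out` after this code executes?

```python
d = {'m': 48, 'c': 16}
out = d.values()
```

.values() returns a dict_values view object

dict_values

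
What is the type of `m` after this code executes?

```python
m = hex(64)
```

hex() returns str representation

str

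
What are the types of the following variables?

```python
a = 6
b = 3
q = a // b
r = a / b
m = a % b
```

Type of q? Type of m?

int // int returns int; int % int returns int

int, int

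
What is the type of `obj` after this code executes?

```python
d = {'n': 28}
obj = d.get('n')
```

dict.get() returns the value (int) when key is found

int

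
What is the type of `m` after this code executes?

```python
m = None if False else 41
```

Ternary: condition is False, else branch (41) taken → int

int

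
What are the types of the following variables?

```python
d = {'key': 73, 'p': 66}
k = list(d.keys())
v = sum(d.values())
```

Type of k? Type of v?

list(...) returns list; sum of int values returns int

list, int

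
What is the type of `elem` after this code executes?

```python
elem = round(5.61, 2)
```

round() with ndigits arg returns float

float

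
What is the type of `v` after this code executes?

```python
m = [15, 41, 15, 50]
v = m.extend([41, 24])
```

list.extend() returns None

NoneType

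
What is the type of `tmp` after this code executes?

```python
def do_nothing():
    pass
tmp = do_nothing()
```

A function with no return statement returns None

NoneType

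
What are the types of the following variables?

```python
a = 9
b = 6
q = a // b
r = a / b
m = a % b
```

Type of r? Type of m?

int / int returns float; int % int returns int

float, int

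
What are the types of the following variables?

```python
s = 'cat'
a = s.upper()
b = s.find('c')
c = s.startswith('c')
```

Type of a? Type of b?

str.upper() returns str; str.find() returns int

str, int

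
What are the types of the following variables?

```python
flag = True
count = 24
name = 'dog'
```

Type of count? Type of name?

count is int; name is str

int, str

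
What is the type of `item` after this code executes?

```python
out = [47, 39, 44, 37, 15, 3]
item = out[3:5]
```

Slicing a list always returns a list

list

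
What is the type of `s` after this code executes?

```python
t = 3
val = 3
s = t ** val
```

int ** positive int returns int (3 ** 3 = 27)

int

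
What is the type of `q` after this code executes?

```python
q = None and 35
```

'and' returns first falsy value (None)

NoneType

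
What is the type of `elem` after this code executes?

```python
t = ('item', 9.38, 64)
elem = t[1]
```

Index 1 of tuple is 9.38 which is float

float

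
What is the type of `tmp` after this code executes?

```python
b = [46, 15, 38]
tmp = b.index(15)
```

list.index() returns int

int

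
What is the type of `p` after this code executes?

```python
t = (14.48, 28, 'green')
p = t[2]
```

Index 2 of tuple is 'green' which is str

str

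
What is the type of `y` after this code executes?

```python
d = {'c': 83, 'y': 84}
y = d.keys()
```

.keys() returns a dict_keys view object

dict_keys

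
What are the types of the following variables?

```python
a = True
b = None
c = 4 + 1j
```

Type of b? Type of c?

b is NoneType; c is complex

NoneType, complex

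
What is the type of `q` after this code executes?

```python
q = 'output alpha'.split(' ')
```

str.split() returns list

list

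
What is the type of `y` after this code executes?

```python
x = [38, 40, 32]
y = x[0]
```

Indexing a list of ints returns int (x[0] = 38)

int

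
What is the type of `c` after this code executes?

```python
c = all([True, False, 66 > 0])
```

all() returns bool

bool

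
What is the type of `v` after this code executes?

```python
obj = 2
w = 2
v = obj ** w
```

int ** positive int returns int (2 ** 2 = 4)

int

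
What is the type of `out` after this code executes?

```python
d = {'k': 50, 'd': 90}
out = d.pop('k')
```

dict.pop() returns the value (int)

int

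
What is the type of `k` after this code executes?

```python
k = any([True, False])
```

any() returns bool

bool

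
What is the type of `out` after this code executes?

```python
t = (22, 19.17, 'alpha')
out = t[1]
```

Index 1 of tuple is 19.17 which is float

float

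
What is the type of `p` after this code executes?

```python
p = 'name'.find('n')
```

str.find() returns int (index, or -1)

int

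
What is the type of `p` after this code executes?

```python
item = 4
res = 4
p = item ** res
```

int ** positive int returns int (4 ** 4 = 256)

int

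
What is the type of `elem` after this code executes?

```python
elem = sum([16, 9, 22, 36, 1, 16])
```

sum() of ints returns int

int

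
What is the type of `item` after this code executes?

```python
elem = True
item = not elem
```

'not' always returns bool

bool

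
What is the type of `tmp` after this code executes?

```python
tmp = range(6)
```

range() returns a range object

range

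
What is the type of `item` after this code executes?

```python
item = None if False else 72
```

Ternary: condition is False, else branch (72) taken → int

int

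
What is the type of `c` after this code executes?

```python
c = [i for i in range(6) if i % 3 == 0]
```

A list comprehension [...] produces a list

list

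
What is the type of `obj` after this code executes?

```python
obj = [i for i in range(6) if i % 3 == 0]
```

A list comprehension [...] produces a list

list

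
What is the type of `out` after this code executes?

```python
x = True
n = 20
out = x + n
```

bool + int returns int (True is 1, so 1 + 20 = 21)

int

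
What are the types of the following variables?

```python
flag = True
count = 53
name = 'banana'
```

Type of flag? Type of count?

flag is bool; count is int

bool, int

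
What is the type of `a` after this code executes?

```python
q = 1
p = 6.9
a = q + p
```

int + float returns float (1 + 6.9 = 7.9)

float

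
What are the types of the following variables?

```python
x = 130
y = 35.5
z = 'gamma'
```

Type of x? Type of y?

x is int; y is float

int, float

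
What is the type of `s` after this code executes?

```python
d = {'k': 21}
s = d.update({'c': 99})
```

dict.update() returns None

NoneType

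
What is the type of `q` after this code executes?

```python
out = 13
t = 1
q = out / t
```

int / int always returns float in Python 3 (13 / 1 = 13)

float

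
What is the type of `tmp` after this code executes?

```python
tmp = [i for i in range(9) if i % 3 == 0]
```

A list comprehension [...] produces a list

list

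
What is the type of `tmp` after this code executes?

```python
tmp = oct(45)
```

oct() returns str representation

str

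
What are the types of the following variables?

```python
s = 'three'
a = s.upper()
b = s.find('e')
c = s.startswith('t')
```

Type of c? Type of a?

str.startswith() returns bool; str.upper() returns str

bool, str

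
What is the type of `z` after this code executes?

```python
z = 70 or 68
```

'or' returns the first truthy value (70, which is int)

int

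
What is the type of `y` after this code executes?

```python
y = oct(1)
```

oct() returns str representation

str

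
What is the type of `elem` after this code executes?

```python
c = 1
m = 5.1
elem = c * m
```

int * float returns float (1 * 5.1 = 5.1)

float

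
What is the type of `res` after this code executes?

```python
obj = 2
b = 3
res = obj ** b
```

int ** positive int returns int (2 ** 3 = 8)

int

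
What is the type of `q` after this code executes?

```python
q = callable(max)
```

callable() returns bool

bool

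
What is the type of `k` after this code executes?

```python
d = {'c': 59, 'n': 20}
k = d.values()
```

.values() returns a dict_values view object

dict_values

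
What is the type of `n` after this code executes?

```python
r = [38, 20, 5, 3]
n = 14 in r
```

'in' operator returns bool

bool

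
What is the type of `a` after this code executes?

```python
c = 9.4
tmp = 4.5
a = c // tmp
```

float // float returns float (floor division preserves float type)

float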